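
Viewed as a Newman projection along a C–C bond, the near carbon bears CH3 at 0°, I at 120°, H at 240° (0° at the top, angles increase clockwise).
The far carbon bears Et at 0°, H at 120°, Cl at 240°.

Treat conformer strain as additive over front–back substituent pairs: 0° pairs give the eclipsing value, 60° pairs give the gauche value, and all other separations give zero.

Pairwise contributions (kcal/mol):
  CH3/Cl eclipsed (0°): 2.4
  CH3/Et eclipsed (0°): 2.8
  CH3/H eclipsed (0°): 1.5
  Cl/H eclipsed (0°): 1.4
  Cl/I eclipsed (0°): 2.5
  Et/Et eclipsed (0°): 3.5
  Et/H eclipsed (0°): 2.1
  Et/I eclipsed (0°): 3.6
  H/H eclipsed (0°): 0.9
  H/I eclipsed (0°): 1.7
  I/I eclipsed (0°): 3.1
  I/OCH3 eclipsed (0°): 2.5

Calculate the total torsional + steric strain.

This conformer is eclipsed. CH3 at 0° is eclipsed with Et at 0° (2.8); I at 120° is eclipsed with H at 120° (1.7); H at 240° is eclipsed with Cl at 240° (1.4). Total 5.9 kcal/mol.

5.9 kcal/mol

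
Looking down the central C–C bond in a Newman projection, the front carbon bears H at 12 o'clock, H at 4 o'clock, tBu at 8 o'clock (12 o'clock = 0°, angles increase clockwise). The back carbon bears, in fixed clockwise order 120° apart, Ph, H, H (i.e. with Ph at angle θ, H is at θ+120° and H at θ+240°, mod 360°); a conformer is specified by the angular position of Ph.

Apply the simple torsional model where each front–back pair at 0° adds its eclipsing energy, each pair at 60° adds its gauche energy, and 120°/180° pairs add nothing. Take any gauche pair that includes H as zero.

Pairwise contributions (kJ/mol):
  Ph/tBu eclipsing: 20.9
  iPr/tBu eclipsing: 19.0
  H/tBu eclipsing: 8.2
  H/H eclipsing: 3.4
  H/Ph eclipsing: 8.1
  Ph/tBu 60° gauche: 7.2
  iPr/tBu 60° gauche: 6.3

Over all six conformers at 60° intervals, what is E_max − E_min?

Ph at 0° is eclipsed. H at 0° is eclipsed with Ph at 0° (8.1); H at 120° is eclipsed with H at 120° (3.4); tBu at 240° is eclipsed with H at 240° (8.2). Total 19.7 kJ/mol.
Ph at 60° (staggered): no non-H gauche contacts → 0.0 kJ/mol.
Ph at 120° is eclipsed. H at 0° is eclipsed with H at 0° (3.4); H at 120° is eclipsed with Ph at 120° (8.1); tBu at 240° is eclipsed with H at 240° (8.2). Total 19.7 kJ/mol.
Ph at 180° is staggered. tBu at 240° is gauche with Ph at 180° (7.2). Total 7.2 kJ/mol.
Ph at 240° is eclipsed. H at 0° is eclipsed with H at 0° (3.4); H at 120° is eclipsed with H at 120° (3.4); tBu at 240° is eclipsed with Ph at 240° (20.9). Total 27.7 kJ/mol.
Ph at 300° is staggered. tBu at 240° is gauche with Ph at 300° (7.2). Total 7.2 kJ/mol.
Max at 240° (27.7 kJ/mol), min at 60° (0.0 kJ/mol); barrier = 27.7 kJ/mol.

27.7 kJ/mol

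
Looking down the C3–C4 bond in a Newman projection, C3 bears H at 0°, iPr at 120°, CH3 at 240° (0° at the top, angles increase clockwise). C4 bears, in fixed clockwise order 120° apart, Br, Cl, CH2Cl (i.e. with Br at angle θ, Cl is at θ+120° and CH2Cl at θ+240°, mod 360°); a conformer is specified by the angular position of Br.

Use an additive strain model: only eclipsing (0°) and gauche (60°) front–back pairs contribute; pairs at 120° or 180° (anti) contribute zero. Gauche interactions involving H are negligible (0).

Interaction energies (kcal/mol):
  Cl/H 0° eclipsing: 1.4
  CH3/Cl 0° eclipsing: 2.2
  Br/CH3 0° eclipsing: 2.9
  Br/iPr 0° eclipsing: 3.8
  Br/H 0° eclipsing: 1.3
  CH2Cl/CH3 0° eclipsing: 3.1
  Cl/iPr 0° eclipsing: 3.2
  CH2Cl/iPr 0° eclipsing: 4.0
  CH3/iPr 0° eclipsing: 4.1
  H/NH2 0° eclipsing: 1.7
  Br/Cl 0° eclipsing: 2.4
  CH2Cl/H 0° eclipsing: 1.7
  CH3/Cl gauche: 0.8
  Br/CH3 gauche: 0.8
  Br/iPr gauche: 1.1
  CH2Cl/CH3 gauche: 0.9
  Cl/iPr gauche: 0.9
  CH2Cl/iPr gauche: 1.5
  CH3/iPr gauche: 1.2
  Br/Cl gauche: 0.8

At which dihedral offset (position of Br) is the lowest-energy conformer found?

Br at 0° (eclipsed): H–Br eclipsed, iPr–Cl eclipsed, CH3–CH2Cl eclipsed; 1.3 + 3.2 + 3.1 = 7.6 kcal/mol.
Br at 60° (staggered): iPr–Br gauche, iPr–Cl gauche, CH3–Cl gauche, CH3–CH2Cl gauche; 1.1 + 0.9 + 0.8 + 0.9 = 3.7 kcal/mol.
Br at 120° (eclipsed): H–CH2Cl eclipsed, iPr–Br eclipsed, CH3–Cl eclipsed; 1.7 + 3.8 + 2.2 = 7.7 kcal/mol.
Br at 180° (staggered): iPr–Br gauche, iPr–CH2Cl gauche, CH3–Br gauche, CH3–Cl gauche; 1.1 + 1.5 + 0.8 + 0.8 = 4.2 kcal/mol.
Br at 240° (eclipsed): H–Cl eclipsed, iPr–CH2Cl eclipsed, CH3–Br eclipsed; 1.4 + 4.0 + 2.9 = 8.3 kcal/mol.
Br at 300° (staggered): iPr–Cl gauche, iPr–CH2Cl gauche, CH3–Br gauche, CH3–CH2Cl gauche; 0.9 + 1.5 + 0.8 + 0.9 = 4.1 kcal/mol.
The minimum (3.7 kcal/mol) occurs with Br at 60°.

60°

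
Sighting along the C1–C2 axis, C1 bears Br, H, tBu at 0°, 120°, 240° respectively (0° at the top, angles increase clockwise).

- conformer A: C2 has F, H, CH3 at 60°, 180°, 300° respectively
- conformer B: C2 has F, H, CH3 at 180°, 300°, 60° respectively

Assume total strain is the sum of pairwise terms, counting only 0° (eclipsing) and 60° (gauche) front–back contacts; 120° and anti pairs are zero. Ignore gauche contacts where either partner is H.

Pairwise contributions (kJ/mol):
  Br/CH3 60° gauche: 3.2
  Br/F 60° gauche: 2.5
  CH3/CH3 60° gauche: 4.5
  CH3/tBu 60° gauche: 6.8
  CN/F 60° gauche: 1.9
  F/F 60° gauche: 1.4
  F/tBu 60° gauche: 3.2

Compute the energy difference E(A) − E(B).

+6.1 kJ/mol

A (staggered): Br(0°)/F(60°) gauche 2.5; Br(0°)/CH3(300°) gauche 3.2; tBu(240°)/CH3(300°) gauche 6.8 → 12.5 kJ/mol.
B (staggered): Br(0°)/CH3(60°) gauche 3.2; tBu(240°)/F(180°) gauche 3.2 → 6.4 kJ/mol.
E(A) − E(B) = 12.5 − 6.4 = +6.1 kJ/mol.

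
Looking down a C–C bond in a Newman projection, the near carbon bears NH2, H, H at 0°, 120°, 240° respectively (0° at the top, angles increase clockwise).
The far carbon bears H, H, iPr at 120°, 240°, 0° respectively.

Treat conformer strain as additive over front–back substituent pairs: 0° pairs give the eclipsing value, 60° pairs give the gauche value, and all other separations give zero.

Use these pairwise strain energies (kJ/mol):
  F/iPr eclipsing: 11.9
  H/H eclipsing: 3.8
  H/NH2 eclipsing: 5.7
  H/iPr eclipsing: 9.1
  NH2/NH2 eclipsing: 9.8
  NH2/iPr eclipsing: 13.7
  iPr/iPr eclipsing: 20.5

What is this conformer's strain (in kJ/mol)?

21.3 kJ/mol

This conformer is eclipsed. NH2 at 0° is eclipsed with iPr at 0° (13.7); H at 120° is eclipsed with H at 120° (3.8); H at 240° is eclipsed with H at 240° (3.8). Total 21.3 kJ/mol.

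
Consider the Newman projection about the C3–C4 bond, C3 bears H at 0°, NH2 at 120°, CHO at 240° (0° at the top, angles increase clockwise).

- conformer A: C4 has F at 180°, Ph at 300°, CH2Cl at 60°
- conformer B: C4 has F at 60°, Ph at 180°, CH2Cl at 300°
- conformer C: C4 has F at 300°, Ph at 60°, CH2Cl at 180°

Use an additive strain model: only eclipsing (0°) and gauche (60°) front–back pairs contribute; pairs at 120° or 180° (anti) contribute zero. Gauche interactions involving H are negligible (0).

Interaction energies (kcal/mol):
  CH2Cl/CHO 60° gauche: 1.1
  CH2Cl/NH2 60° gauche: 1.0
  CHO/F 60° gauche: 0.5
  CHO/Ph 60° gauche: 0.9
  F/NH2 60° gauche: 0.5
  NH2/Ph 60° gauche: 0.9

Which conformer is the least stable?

A (staggered): NH2(120°)/F(180°) gauche 0.5; NH2(120°)/CH2Cl(60°) gauche 1.0; CHO(240°)/F(180°) gauche 0.5; CHO(240°)/Ph(300°) gauche 0.9 → 2.9 kcal/mol.
B (staggered): NH2(120°)/F(60°) gauche 0.5; NH2(120°)/Ph(180°) gauche 0.9; CHO(240°)/Ph(180°) gauche 0.9; CHO(240°)/CH2Cl(300°) gauche 1.1 → 3.4 kcal/mol.
C (staggered): NH2(120°)/Ph(60°) gauche 0.9; NH2(120°)/CH2Cl(180°) gauche 1.0; CHO(240°)/F(300°) gauche 0.5; CHO(240°)/CH2Cl(180°) gauche 1.1 → 3.5 kcal/mol.
C has the highest total (3.5 kcal/mol).

C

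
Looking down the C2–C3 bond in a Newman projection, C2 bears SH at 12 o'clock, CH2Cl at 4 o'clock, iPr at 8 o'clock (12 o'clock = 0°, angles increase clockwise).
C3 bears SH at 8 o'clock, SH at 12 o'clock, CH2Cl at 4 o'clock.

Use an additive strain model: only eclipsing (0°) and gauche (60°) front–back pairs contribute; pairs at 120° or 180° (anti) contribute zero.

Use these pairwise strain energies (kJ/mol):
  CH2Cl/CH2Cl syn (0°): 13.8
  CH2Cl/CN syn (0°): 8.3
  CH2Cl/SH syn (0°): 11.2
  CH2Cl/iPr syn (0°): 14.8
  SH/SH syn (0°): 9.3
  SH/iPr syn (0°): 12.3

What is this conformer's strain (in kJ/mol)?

35.4 kJ/mol

This conformer (eclipsed): SH–SH eclipsed, CH2Cl–CH2Cl eclipsed, iPr–SH eclipsed; 9.3 + 13.8 + 12.3 = 35.4 kJ/mol.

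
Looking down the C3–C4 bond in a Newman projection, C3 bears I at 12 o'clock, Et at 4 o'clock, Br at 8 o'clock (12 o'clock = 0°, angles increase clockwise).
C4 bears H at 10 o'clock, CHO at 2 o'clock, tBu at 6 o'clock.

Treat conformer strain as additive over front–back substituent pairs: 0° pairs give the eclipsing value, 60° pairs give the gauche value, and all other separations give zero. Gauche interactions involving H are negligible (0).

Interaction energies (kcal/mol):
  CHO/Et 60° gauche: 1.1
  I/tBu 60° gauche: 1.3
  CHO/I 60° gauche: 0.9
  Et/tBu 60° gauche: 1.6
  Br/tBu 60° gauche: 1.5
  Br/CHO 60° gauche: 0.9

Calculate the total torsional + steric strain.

This conformer (staggered): I(0°)/CHO(60°) gauche 0.9; Et(120°)/CHO(60°) gauche 1.1; Et(120°)/tBu(180°) gauche 1.6; Br(240°)/tBu(180°) gauche 1.5 → 5.1 kcal/mol.

5.1 kcal/mol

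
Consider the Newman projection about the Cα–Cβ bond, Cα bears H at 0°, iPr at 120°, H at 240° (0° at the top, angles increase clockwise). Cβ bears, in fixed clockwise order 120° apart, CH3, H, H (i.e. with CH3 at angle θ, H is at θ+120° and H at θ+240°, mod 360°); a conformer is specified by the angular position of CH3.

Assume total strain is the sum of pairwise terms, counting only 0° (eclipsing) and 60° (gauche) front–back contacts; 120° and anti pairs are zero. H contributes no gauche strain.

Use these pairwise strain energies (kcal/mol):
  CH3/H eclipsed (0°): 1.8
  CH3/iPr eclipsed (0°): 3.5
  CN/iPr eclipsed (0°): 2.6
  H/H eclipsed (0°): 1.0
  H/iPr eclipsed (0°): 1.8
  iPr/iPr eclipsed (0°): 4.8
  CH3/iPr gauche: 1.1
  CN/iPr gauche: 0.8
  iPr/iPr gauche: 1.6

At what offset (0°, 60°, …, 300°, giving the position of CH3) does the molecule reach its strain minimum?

CH3 at 0° (eclipsed): H–CH3 eclipsed, iPr–H eclipsed, H–H eclipsed; 1.8 + 1.8 + 1.0 = 4.6 kcal/mol.
CH3 at 60° (staggered): iPr–CH3 gauche; 1.1 = 1.1 kcal/mol.
CH3 at 120° (eclipsed): H–H eclipsed, iPr–CH3 eclipsed, H–H eclipsed; 1.0 + 3.5 + 1.0 = 5.5 kcal/mol.
CH3 at 180° (staggered): iPr–CH3 gauche; 1.1 = 1.1 kcal/mol.
CH3 at 240° (eclipsed): H–H eclipsed, iPr–H eclipsed, H–CH3 eclipsed; 1.0 + 1.8 + 1.8 = 4.6 kcal/mol.
CH3 at 300° (staggered): no non-H gauche contacts → 0.0 kcal/mol.
The minimum (0.0 kcal/mol) occurs with CH3 at 300°.

300°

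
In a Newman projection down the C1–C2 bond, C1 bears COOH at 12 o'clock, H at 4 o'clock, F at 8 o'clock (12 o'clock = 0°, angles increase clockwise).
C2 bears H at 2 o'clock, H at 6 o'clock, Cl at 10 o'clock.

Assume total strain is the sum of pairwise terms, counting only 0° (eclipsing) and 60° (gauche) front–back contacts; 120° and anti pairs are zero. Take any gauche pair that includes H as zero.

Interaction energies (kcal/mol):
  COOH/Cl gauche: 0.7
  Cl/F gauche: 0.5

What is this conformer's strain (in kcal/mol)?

This conformer is staggered. COOH at 0° is gauche with Cl at 300° (0.7); F at 240° is gauche with Cl at 300° (0.5). Total 1.2 kcal/mol.

1.2 kcal/mol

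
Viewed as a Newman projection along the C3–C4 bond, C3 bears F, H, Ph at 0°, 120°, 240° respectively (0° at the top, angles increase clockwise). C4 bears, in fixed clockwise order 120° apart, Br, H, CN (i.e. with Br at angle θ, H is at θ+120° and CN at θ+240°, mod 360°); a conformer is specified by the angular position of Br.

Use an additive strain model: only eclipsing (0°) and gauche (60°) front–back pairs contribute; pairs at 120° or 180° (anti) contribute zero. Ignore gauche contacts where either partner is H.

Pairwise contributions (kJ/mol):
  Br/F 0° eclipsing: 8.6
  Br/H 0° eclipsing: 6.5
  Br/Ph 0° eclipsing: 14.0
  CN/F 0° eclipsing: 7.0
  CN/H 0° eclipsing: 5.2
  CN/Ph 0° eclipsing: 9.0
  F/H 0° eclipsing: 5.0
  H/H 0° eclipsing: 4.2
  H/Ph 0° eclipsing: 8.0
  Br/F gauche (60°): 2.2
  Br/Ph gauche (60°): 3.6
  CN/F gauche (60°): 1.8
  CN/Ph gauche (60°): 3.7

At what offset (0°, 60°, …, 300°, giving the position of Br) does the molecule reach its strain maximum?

240°

Br at 0° (eclipsed): F(0°)/Br(0°) eclipsed 8.6; H(120°)/H(120°) eclipsed 4.2; Ph(240°)/CN(240°) eclipsed 9.0 → 21.8 kJ/mol.
Br at 60° (staggered): F(0°)/Br(60°) gauche 2.2; F(0°)/CN(300°) gauche 1.8; Ph(240°)/CN(300°) gauche 3.7 → 7.7 kJ/mol.
Br at 120° (eclipsed): F(0°)/CN(0°) eclipsed 7.0; H(120°)/Br(120°) eclipsed 6.5; Ph(240°)/H(240°) eclipsed 8.0 → 21.5 kJ/mol.
Br at 180° (staggered): F(0°)/CN(60°) gauche 1.8; Ph(240°)/Br(180°) gauche 3.6 → 5.4 kJ/mol.
Br at 240° (eclipsed): F(0°)/H(0°) eclipsed 5.0; H(120°)/CN(120°) eclipsed 5.2; Ph(240°)/Br(240°) eclipsed 14.0 → 24.2 kJ/mol.
Br at 300° (staggered): F(0°)/Br(300°) gauche 2.2; Ph(240°)/Br(300°) gauche 3.6; Ph(240°)/CN(180°) gauche 3.7 → 9.5 kJ/mol.
The maximum (24.2 kJ/mol) occurs with Br at 240°.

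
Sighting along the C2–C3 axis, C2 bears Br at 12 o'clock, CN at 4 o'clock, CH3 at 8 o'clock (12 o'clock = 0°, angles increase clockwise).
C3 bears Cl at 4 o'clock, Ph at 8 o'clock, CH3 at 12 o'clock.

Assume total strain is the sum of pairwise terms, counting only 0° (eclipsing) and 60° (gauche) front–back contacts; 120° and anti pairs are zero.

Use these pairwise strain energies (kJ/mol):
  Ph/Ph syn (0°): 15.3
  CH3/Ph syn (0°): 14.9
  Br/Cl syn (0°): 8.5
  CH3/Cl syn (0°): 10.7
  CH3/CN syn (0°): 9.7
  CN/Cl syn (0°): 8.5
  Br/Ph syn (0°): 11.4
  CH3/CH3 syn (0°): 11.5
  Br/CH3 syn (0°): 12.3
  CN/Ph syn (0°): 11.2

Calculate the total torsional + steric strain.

35.7 kJ/mol

This conformer is eclipsed. Br at 0° is eclipsed with CH3 at 0° (12.3); CN at 120° is eclipsed with Cl at 120° (8.5); CH3 at 240° is eclipsed with Ph at 240° (14.9). Total 35.7 kJ/mol.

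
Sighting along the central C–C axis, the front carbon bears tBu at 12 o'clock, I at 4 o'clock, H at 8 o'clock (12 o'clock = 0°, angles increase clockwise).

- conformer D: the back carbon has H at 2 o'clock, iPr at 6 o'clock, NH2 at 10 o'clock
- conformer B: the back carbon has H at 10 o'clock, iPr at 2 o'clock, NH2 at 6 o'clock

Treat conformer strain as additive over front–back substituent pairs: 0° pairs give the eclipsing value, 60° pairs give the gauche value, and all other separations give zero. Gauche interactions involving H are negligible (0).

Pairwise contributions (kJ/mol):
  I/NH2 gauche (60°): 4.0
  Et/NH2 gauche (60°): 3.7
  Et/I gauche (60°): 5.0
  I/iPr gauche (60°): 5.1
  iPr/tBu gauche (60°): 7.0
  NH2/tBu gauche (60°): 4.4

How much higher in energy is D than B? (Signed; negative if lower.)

D (staggered): tBu(0°)/NH2(300°) gauche 4.4; I(120°)/iPr(180°) gauche 5.1 → 9.5 kJ/mol.
B (staggered): tBu(0°)/iPr(60°) gauche 7.0; I(120°)/iPr(60°) gauche 5.1; I(120°)/NH2(180°) gauche 4.0 → 16.1 kJ/mol.
E(D) − E(B) = 9.5 − 16.1 = -6.6 kJ/mol.

-6.6 kJ/mol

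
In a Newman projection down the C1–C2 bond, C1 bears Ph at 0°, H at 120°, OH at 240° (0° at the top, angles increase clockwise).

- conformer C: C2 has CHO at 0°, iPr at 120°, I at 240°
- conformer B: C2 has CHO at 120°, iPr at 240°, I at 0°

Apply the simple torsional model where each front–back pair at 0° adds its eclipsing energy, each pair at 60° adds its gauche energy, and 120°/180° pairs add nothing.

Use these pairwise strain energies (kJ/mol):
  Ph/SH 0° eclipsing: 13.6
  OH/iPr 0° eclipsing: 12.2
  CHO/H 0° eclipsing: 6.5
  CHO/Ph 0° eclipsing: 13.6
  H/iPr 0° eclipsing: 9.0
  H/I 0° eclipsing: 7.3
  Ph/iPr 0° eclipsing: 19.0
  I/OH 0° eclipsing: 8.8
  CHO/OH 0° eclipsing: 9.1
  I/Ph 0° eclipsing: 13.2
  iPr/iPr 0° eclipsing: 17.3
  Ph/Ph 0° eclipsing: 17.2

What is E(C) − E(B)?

-0.5 kJ/mol

C (eclipsed): Ph(0°)/CHO(0°) eclipsed 13.6; H(120°)/iPr(120°) eclipsed 9.0; OH(240°)/I(240°) eclipsed 8.8 → 31.4 kJ/mol.
B (eclipsed): Ph(0°)/I(0°) eclipsed 13.2; H(120°)/CHO(120°) eclipsed 6.5; OH(240°)/iPr(240°) eclipsed 12.2 → 31.9 kJ/mol.
E(C) − E(B) = 31.4 − 31.9 = -0.5 kJ/mol.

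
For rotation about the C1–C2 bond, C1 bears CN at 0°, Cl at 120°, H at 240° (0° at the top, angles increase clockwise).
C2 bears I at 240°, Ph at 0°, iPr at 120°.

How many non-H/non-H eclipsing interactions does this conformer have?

Non-H eclipsing pairs: CN(0°)/Ph(0°); Cl(120°)/iPr(120°) — 2 interactions.

2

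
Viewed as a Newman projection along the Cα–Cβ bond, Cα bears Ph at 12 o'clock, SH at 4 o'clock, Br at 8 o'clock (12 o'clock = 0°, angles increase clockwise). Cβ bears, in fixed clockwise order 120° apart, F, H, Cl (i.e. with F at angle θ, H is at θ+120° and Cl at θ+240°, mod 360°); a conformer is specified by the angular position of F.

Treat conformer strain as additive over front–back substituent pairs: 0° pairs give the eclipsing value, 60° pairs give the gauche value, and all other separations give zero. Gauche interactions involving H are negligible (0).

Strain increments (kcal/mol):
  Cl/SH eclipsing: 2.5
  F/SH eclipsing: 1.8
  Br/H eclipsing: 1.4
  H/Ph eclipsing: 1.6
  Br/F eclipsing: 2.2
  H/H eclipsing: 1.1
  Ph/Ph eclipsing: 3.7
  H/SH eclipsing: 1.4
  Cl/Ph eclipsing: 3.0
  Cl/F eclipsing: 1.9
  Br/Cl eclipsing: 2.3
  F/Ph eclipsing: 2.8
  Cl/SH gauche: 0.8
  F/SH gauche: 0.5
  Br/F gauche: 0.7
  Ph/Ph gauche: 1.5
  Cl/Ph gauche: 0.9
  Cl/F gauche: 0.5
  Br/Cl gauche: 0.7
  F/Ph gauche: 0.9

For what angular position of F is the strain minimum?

180°

F at 0° (eclipsed): Ph(0°)/F(0°) eclipsed 2.8; SH(120°)/H(120°) eclipsed 1.4; Br(240°)/Cl(240°) eclipsed 2.3 → 6.5 kcal/mol.
F at 60° (staggered): Ph(0°)/F(60°) gauche 0.9; Ph(0°)/Cl(300°) gauche 0.9; SH(120°)/F(60°) gauche 0.5; Br(240°)/Cl(300°) gauche 0.7 → 3.0 kcal/mol.
F at 120° (eclipsed): Ph(0°)/Cl(0°) eclipsed 3.0; SH(120°)/F(120°) eclipsed 1.8; Br(240°)/H(240°) eclipsed 1.4 → 6.2 kcal/mol.
F at 180° (staggered): Ph(0°)/Cl(60°) gauche 0.9; SH(120°)/F(180°) gauche 0.5; SH(120°)/Cl(60°) gauche 0.8; Br(240°)/F(180°) gauche 0.7 → 2.9 kcal/mol.
F at 240° (eclipsed): Ph(0°)/H(0°) eclipsed 1.6; SH(120°)/Cl(120°) eclipsed 2.5; Br(240°)/F(240°) eclipsed 2.2 → 6.3 kcal/mol.
F at 300° (staggered): Ph(0°)/F(300°) gauche 0.9; SH(120°)/Cl(180°) gauche 0.8; Br(240°)/F(300°) gauche 0.7; Br(240°)/Cl(180°) gauche 0.7 → 3.1 kcal/mol.
The minimum (2.9 kcal/mol) occurs with F at 180°.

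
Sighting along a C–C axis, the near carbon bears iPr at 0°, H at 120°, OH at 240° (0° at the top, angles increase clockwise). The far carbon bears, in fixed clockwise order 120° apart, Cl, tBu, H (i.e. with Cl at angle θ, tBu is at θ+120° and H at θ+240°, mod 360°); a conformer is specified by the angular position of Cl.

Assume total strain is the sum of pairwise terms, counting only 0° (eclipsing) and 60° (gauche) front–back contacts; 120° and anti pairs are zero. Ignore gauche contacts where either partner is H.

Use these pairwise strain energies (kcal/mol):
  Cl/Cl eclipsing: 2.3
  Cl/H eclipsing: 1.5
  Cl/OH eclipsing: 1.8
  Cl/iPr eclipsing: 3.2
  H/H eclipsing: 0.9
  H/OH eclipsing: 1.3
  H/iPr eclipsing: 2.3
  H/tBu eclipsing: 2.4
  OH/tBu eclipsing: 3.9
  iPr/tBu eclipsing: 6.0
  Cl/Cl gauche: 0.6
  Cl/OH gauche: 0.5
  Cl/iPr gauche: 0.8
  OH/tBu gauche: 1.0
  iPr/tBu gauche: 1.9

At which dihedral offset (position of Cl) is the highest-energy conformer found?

240°

Cl at 0° is eclipsed. iPr at 0° is eclipsed with Cl at 0° (3.2); H at 120° is eclipsed with tBu at 120° (2.4); OH at 240° is eclipsed with H at 240° (1.3). Total 6.9 kcal/mol.
Cl at 60° is staggered. iPr at 0° is gauche with Cl at 60° (0.8); OH at 240° is gauche with tBu at 180° (1.0). Total 1.8 kcal/mol.
Cl at 120° is eclipsed. iPr at 0° is eclipsed with H at 0° (2.3); H at 120° is eclipsed with Cl at 120° (1.5); OH at 240° is eclipsed with tBu at 240° (3.9). Total 7.7 kcal/mol.
Cl at 180° is staggered. iPr at 0° is gauche with tBu at 300° (1.9); OH at 240° is gauche with Cl at 180° (0.5); OH at 240° is gauche with tBu at 300° (1.0). Total 3.4 kcal/mol.
Cl at 240° is eclipsed. iPr at 0° is eclipsed with tBu at 0° (6.0); H at 120° is eclipsed with H at 120° (0.9); OH at 240° is eclipsed with Cl at 240° (1.8). Total 8.7 kcal/mol.
Cl at 300° is staggered. iPr at 0° is gauche with Cl at 300° (0.8); iPr at 0° is gauche with tBu at 60° (1.9); OH at 240° is gauche with Cl at 300° (0.5). Total 3.2 kcal/mol.
The maximum (8.7 kcal/mol) occurs with Cl at 240°.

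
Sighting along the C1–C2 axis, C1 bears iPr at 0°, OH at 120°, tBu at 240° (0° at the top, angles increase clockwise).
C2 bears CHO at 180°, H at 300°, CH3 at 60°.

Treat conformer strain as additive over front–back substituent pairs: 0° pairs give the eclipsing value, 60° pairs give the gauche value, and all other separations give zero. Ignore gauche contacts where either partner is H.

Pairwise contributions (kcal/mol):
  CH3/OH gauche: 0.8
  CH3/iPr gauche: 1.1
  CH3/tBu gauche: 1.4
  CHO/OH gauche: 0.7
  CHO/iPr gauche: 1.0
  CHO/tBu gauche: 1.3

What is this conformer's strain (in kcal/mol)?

This conformer (staggered): iPr(0°)/CH3(60°) gauche 1.1; OH(120°)/CHO(180°) gauche 0.7; OH(120°)/CH3(60°) gauche 0.8; tBu(240°)/CHO(180°) gauche 1.3 → 3.9 kcal/mol.

3.9 kcal/mol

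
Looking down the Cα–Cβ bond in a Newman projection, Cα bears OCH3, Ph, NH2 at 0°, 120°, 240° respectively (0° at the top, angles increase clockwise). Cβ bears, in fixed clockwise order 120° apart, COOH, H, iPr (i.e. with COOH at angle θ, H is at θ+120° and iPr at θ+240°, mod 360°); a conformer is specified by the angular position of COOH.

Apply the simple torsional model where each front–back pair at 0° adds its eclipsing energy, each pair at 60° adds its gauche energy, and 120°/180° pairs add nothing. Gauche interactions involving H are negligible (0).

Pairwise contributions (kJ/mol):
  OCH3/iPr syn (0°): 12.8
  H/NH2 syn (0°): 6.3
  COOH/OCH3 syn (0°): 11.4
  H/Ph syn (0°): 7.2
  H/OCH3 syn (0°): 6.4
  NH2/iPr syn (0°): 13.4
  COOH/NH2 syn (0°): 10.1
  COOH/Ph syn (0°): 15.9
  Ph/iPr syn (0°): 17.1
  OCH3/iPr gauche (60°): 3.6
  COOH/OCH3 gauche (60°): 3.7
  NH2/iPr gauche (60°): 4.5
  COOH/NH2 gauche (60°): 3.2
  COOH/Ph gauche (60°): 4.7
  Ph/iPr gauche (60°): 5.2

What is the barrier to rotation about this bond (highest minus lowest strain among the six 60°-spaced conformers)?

18.5 kJ/mol

COOH at 0° (eclipsed): OCH3–COOH eclipsed, Ph–H eclipsed, NH2–iPr eclipsed; 11.4 + 7.2 + 13.4 = 32.0 kJ/mol.
COOH at 60° (staggered): OCH3–COOH gauche, OCH3–iPr gauche, Ph–COOH gauche, NH2–iPr gauche; 3.7 + 3.6 + 4.7 + 4.5 = 16.5 kJ/mol.
COOH at 120° (eclipsed): OCH3–iPr eclipsed, Ph–COOH eclipsed, NH2–H eclipsed; 12.8 + 15.9 + 6.3 = 35.0 kJ/mol.
COOH at 180° (staggered): OCH3–iPr gauche, Ph–COOH gauche, Ph–iPr gauche, NH2–COOH gauche; 3.6 + 4.7 + 5.2 + 3.2 = 16.7 kJ/mol.
COOH at 240° (eclipsed): OCH3–H eclipsed, Ph–iPr eclipsed, NH2–COOH eclipsed; 6.4 + 17.1 + 10.1 = 33.6 kJ/mol.
COOH at 300° (staggered): OCH3–COOH gauche, Ph–iPr gauche, NH2–COOH gauche, NH2–iPr gauche; 3.7 + 5.2 + 3.2 + 4.5 = 16.6 kJ/mol.
Max at 120° (35.0 kJ/mol), min at 60° (16.5 kJ/mol); barrier = 18.5 kJ/mol.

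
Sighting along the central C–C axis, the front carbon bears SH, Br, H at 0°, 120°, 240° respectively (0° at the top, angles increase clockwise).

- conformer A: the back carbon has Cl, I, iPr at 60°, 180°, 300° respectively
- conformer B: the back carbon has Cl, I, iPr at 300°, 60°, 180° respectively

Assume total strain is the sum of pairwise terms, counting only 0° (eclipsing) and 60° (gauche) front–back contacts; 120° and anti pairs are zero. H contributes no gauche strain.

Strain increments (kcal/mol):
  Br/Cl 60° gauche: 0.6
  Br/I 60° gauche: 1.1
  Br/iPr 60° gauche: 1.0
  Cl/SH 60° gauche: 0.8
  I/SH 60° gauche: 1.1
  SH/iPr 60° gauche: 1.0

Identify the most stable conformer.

A

A (staggered): SH–Cl gauche, SH–iPr gauche, Br–Cl gauche, Br–I gauche; 0.8 + 1.0 + 0.6 + 1.1 = 3.5 kcal/mol.
B (staggered): SH–Cl gauche, SH–I gauche, Br–I gauche, Br–iPr gauche; 0.8 + 1.1 + 1.1 + 1.0 = 4.0 kcal/mol.
A has the lowest total (3.5 kcal/mol).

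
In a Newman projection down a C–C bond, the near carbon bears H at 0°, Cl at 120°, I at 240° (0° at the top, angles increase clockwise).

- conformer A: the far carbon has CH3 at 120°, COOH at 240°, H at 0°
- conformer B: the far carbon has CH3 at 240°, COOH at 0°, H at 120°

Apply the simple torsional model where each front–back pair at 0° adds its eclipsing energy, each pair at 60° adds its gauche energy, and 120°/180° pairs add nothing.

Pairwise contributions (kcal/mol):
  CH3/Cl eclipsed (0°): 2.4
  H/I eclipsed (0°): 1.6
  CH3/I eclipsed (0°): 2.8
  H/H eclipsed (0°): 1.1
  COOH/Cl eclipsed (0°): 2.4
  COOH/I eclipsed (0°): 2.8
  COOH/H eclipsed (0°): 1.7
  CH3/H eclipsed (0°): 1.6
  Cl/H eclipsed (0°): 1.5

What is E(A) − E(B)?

+0.3 kcal/mol

A (eclipsed): H–H eclipsed, Cl–CH3 eclipsed, I–COOH eclipsed; 1.1 + 2.4 + 2.8 = 6.3 kcal/mol.
B (eclipsed): H–COOH eclipsed, Cl–H eclipsed, I–CH3 eclipsed; 1.7 + 1.5 + 2.8 = 6.0 kcal/mol.
E(A) − E(B) = 6.3 − 6.0 = +0.3 kcal/mol.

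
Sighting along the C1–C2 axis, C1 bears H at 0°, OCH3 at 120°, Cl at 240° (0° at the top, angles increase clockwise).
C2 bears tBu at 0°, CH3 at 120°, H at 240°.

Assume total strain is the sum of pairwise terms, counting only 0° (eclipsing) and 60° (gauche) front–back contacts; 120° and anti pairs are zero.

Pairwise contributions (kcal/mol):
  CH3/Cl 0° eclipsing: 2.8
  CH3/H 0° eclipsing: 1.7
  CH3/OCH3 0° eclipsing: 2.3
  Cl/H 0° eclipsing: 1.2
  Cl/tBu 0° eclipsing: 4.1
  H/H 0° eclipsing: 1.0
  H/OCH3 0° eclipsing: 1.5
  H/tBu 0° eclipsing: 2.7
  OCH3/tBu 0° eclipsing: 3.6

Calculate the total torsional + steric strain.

This conformer is eclipsed. H at 0° is eclipsed with tBu at 0° (2.7); OCH3 at 120° is eclipsed with CH3 at 120° (2.3); Cl at 240° is eclipsed with H at 240° (1.2). Total 6.2 kcal/mol.

6.2 kcal/mol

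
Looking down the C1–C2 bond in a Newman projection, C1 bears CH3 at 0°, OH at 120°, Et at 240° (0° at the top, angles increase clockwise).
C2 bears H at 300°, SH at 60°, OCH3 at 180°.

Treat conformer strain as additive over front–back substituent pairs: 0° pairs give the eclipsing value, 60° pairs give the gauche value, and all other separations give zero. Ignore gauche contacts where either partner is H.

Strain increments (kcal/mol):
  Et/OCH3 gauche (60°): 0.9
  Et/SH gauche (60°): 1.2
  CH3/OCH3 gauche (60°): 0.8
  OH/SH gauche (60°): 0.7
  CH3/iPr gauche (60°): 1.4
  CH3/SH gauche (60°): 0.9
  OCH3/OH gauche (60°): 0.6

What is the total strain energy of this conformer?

This conformer (staggered): CH3–SH gauche, OH–SH gauche, OH–OCH3 gauche, Et–OCH3 gauche; 0.9 + 0.7 + 0.6 + 0.9 = 3.1 kcal/mol.

3.1 kcal/mol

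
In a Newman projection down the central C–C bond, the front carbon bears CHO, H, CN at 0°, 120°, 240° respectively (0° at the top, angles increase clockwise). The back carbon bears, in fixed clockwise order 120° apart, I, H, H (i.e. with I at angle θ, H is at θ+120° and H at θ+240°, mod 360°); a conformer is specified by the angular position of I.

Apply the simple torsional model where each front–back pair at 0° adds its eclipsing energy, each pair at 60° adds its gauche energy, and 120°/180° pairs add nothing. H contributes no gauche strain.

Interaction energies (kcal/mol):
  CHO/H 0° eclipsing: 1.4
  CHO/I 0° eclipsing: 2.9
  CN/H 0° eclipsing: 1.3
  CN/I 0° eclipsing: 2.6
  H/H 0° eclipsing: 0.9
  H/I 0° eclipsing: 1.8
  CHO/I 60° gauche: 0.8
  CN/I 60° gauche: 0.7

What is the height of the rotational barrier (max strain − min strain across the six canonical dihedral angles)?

4.4 kcal/mol

I at 0° (eclipsed): CHO(0°)/I(0°) eclipsed 2.9; H(120°)/H(120°) eclipsed 0.9; CN(240°)/H(240°) eclipsed 1.3 → 5.1 kcal/mol.
I at 60° (staggered): CHO(0°)/I(60°) gauche 0.8 → 0.8 kcal/mol.
I at 120° (eclipsed): CHO(0°)/H(0°) eclipsed 1.4; H(120°)/I(120°) eclipsed 1.8; CN(240°)/H(240°) eclipsed 1.3 → 4.5 kcal/mol.
I at 180° (staggered): CN(240°)/I(180°) gauche 0.7 → 0.7 kcal/mol.
I at 240° (eclipsed): CHO(0°)/H(0°) eclipsed 1.4; H(120°)/H(120°) eclipsed 0.9; CN(240°)/I(240°) eclipsed 2.6 → 4.9 kcal/mol.
I at 300° (staggered): CHO(0°)/I(300°) gauche 0.8; CN(240°)/I(300°) gauche 0.7 → 1.5 kcal/mol.
Max at 0° (5.1 kcal/mol), min at 180° (0.7 kcal/mol); barrier = 4.4 kcal/mol.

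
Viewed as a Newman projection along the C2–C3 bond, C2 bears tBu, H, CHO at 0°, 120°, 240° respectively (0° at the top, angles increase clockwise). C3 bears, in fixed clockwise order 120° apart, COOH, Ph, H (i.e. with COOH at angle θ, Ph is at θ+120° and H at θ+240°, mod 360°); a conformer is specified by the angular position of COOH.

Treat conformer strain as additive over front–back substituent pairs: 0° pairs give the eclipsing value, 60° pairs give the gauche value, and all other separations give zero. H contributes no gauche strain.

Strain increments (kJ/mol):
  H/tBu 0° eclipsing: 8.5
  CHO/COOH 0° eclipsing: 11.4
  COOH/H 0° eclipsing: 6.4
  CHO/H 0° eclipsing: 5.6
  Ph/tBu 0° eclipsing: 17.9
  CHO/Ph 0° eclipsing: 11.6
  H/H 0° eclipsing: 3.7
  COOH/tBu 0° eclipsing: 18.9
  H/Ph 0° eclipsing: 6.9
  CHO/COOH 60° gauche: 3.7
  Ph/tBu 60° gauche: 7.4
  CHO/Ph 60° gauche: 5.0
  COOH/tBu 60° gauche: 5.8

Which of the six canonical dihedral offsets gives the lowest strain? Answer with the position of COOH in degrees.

60°

COOH at 0° (eclipsed): tBu–COOH eclipsed, H–Ph eclipsed, CHO–H eclipsed; 18.9 + 6.9 + 5.6 = 31.4 kJ/mol.
COOH at 60° (staggered): tBu–COOH gauche, CHO–Ph gauche; 5.8 + 5.0 = 10.8 kJ/mol.
COOH at 120° (eclipsed): tBu–H eclipsed, H–COOH eclipsed, CHO–Ph eclipsed; 8.5 + 6.4 + 11.6 = 26.5 kJ/mol.
COOH at 180° (staggered): tBu–Ph gauche, CHO–COOH gauche, CHO–Ph gauche; 7.4 + 3.7 + 5.0 = 16.1 kJ/mol.
COOH at 240° (eclipsed): tBu–Ph eclipsed, H–H eclipsed, CHO–COOH eclipsed; 17.9 + 3.7 + 11.4 = 33.0 kJ/mol.
COOH at 300° (staggered): tBu–COOH gauche, tBu–Ph gauche, CHO–COOH gauche; 5.8 + 7.4 + 3.7 = 16.9 kJ/mol.
The minimum (10.8 kJ/mol) occurs with COOH at 60°.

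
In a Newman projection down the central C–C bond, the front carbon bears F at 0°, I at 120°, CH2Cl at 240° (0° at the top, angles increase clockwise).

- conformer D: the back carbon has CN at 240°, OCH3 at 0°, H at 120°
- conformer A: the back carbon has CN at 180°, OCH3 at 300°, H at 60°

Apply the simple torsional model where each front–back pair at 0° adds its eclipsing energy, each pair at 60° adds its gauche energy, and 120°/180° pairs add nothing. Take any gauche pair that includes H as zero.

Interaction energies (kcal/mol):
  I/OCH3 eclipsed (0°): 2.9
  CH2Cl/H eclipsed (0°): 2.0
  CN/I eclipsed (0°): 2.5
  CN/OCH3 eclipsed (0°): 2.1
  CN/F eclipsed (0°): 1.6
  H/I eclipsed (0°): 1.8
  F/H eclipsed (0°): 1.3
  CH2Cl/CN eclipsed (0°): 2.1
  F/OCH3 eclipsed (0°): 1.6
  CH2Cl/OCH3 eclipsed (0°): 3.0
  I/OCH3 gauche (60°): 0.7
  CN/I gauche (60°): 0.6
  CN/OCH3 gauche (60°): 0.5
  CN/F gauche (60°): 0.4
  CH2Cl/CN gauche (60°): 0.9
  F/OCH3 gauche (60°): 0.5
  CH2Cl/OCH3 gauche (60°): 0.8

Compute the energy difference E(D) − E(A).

+2.7 kcal/mol

D is eclipsed. F at 0° is eclipsed with OCH3 at 0° (1.6); I at 120° is eclipsed with H at 120° (1.8); CH2Cl at 240° is eclipsed with CN at 240° (2.1). Total 5.5 kcal/mol.
A is staggered. F at 0° is gauche with OCH3 at 300° (0.5); I at 120° is gauche with CN at 180° (0.6); CH2Cl at 240° is gauche with CN at 180° (0.9); CH2Cl at 240° is gauche with OCH3 at 300° (0.8). Total 2.8 kcal/mol.
E(D) − E(A) = 5.5 − 2.8 = +2.7 kcal/mol.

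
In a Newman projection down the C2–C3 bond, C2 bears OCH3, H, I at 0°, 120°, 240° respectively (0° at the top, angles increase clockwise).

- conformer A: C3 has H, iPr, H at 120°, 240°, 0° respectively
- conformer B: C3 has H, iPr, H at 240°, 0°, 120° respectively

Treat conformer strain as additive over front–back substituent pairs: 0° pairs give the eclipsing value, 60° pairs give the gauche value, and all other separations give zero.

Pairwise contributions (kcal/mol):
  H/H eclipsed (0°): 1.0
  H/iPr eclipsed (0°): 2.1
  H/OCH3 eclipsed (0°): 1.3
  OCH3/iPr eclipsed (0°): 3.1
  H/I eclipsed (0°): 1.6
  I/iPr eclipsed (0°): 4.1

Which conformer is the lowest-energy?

A (eclipsed): OCH3(0°)/H(0°) eclipsed 1.3; H(120°)/H(120°) eclipsed 1.0; I(240°)/iPr(240°) eclipsed 4.1 → 6.4 kcal/mol.
B (eclipsed): OCH3(0°)/iPr(0°) eclipsed 3.1; H(120°)/H(120°) eclipsed 1.0; I(240°)/H(240°) eclipsed 1.6 → 5.7 kcal/mol.
B has the lowest total (5.7 kcal/mol).

B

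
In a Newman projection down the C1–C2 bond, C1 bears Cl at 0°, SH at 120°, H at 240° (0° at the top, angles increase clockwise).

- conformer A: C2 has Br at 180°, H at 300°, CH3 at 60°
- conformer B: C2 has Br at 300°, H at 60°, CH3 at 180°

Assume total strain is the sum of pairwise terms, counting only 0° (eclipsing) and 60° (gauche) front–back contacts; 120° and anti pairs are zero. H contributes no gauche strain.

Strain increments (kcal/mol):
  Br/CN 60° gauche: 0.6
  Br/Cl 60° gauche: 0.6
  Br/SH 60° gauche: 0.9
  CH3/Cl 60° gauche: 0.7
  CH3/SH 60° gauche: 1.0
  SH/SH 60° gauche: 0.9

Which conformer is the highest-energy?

A

A is staggered. Cl at 0° is gauche with CH3 at 60° (0.7); SH at 120° is gauche with Br at 180° (0.9); SH at 120° is gauche with CH3 at 60° (1.0). Total 2.6 kcal/mol.
B is staggered. Cl at 0° is gauche with Br at 300° (0.6); SH at 120° is gauche with CH3 at 180° (1.0). Total 1.6 kcal/mol.
A has the highest total (2.6 kcal/mol).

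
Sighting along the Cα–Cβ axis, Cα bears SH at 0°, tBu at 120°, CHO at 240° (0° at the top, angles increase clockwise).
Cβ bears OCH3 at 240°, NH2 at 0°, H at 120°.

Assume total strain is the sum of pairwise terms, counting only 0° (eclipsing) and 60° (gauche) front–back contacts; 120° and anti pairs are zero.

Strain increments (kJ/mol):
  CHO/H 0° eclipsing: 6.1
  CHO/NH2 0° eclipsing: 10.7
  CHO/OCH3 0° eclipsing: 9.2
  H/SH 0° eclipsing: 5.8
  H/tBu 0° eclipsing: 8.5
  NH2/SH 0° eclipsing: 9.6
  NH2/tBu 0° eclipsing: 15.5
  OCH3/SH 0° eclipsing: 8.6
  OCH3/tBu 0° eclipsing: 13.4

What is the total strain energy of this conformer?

This conformer (eclipsed): SH(0°)/NH2(0°) eclipsed 9.6; tBu(120°)/H(120°) eclipsed 8.5; CHO(240°)/OCH3(240°) eclipsed 9.2 → 27.3 kJ/mol.

27.3 kJ/mol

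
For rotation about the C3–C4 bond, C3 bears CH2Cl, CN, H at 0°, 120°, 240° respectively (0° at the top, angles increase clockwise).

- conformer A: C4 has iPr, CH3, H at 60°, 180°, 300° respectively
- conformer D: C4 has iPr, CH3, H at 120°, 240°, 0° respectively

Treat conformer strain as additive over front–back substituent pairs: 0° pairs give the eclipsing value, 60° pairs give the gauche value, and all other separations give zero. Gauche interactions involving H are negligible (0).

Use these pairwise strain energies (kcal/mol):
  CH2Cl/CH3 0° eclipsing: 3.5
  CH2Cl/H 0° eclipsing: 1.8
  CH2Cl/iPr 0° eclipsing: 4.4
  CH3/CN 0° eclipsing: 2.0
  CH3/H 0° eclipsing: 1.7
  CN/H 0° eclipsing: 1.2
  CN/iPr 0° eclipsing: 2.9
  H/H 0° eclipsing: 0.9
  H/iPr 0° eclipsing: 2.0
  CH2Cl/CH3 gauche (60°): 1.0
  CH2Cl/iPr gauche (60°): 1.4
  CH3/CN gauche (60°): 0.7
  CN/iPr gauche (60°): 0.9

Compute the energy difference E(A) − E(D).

-3.4 kcal/mol

A (staggered): CH2Cl(0°)/iPr(60°) gauche 1.4; CN(120°)/iPr(60°) gauche 0.9; CN(120°)/CH3(180°) gauche 0.7 → 3.0 kcal/mol.
D (eclipsed): CH2Cl(0°)/H(0°) eclipsed 1.8; CN(120°)/iPr(120°) eclipsed 2.9; H(240°)/CH3(240°) eclipsed 1.7 → 6.4 kcal/mol.
E(A) − E(D) = 3.0 − 6.4 = -3.4 kcal/mol.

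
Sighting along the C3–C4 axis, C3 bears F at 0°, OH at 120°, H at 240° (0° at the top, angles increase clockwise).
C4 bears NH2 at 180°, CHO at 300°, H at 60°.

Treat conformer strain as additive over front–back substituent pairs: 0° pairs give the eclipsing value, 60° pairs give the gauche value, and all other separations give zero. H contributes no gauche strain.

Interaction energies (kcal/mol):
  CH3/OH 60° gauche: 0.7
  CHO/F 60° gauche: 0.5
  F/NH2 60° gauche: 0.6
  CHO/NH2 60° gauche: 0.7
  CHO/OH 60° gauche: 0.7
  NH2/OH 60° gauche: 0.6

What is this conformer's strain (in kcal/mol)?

This conformer is staggered. F at 0° is gauche with CHO at 300° (0.5); OH at 120° is gauche with NH2 at 180° (0.6). Total 1.1 kcal/mol.

1.1 kcal/mol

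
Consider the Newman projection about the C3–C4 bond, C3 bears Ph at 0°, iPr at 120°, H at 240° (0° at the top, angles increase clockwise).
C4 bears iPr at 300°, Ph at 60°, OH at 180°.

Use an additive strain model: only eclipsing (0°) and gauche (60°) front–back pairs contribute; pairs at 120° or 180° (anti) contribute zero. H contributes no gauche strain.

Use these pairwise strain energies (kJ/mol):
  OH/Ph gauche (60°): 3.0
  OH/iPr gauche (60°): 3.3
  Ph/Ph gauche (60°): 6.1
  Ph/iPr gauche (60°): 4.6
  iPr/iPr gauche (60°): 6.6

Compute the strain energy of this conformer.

This conformer (staggered): Ph(0°)/iPr(300°) gauche 4.6; Ph(0°)/Ph(60°) gauche 6.1; iPr(120°)/Ph(60°) gauche 4.6; iPr(120°)/OH(180°) gauche 3.3 → 18.6 kJ/mol.

18.6 kJ/mol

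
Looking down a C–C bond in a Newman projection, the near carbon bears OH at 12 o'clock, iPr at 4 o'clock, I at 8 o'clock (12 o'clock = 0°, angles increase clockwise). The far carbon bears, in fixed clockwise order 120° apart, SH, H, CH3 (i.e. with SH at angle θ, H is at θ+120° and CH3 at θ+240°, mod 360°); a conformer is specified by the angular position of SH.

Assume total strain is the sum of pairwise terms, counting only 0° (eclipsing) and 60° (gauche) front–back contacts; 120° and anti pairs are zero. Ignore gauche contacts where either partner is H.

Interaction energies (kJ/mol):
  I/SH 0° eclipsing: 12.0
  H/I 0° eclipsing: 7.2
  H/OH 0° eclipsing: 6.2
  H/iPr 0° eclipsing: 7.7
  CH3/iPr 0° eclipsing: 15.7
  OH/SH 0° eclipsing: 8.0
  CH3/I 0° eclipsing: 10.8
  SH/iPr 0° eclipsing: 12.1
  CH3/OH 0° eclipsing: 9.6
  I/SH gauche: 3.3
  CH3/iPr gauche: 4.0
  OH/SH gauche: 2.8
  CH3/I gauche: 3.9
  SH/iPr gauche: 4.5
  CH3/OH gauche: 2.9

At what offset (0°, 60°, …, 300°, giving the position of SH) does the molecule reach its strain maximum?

240°

SH at 0° (eclipsed): OH–SH eclipsed, iPr–H eclipsed, I–CH3 eclipsed; 8.0 + 7.7 + 10.8 = 26.5 kJ/mol.
SH at 60° (staggered): OH–SH gauche, OH–CH3 gauche, iPr–SH gauche, I–CH3 gauche; 2.8 + 2.9 + 4.5 + 3.9 = 14.1 kJ/mol.
SH at 120° (eclipsed): OH–CH3 eclipsed, iPr–SH eclipsed, I–H eclipsed; 9.6 + 12.1 + 7.2 = 28.9 kJ/mol.
SH at 180° (staggered): OH–CH3 gauche, iPr–SH gauche, iPr–CH3 gauche, I–SH gauche; 2.9 + 4.5 + 4.0 + 3.3 = 14.7 kJ/mol.
SH at 240° (eclipsed): OH–H eclipsed, iPr–CH3 eclipsed, I–SH eclipsed; 6.2 + 15.7 + 12.0 = 33.9 kJ/mol.
SH at 300° (staggered): OH–SH gauche, iPr–CH3 gauche, I–SH gauche, I–CH3 gauche; 2.8 + 4.0 + 3.3 + 3.9 = 14.0 kJ/mol.
The maximum (33.9 kJ/mol) occurs with SH at 240°.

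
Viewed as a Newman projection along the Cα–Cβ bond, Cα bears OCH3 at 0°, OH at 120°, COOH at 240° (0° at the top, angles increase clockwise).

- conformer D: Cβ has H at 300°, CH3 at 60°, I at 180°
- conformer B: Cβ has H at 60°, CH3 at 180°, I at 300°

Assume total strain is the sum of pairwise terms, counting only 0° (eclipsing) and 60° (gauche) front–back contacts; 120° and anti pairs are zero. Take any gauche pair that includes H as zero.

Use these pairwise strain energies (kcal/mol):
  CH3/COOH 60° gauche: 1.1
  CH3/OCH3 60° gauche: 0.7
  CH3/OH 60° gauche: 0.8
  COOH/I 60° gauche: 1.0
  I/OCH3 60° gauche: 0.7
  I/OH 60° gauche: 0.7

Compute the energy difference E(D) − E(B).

D (staggered): OCH3–CH3 gauche, OH–CH3 gauche, OH–I gauche, COOH–I gauche; 0.7 + 0.8 + 0.7 + 1.0 = 3.2 kcal/mol.
B (staggered): OCH3–I gauche, OH–CH3 gauche, COOH–CH3 gauche, COOH–I gauche; 0.7 + 0.8 + 1.1 + 1.0 = 3.6 kcal/mol.
E(D) − E(B) = 3.2 − 3.6 = -0.4 kcal/mol.

-0.4 kcal/mol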